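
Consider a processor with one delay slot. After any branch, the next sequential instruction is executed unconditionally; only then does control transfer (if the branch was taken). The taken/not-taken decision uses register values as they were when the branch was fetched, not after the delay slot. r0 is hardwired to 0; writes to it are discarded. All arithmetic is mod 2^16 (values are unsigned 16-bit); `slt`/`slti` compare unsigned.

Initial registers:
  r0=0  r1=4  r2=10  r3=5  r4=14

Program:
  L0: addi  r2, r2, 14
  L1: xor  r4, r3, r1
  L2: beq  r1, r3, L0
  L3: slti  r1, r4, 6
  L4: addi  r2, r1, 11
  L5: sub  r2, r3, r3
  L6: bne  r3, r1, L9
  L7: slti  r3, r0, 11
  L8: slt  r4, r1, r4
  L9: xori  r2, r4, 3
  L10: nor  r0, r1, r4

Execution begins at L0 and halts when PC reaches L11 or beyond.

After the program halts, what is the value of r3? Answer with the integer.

[0] addi  r2, r2, 14  →  {r0:0, r1:4, r2:24, r3:5, r4:14}
[1] xor  r4, r3, r1  →  {r0:0, r1:4, r2:24, r3:5, r4:1}
[2] beq  r1, r3, L0  →  {r0:0, r1:4, r2:24, r3:5, r4:1}  ⟨branch fallthrough⟩
[3] slti  r1, r4, 6  →  {r0:0, r1:1, r2:24, r3:5, r4:1}
[4] addi  r2, r1, 11  →  {r0:0, r1:1, r2:12, r3:5, r4:1}
[5] sub  r2, r3, r3  →  {r0:0, r1:1, r2:0, r3:5, r4:1}
[6] bne  r3, r1, L9  →  {r0:0, r1:1, r2:0, r3:5, r4:1}  ⟨branch taken⟩
[7] slti  r3, r0, 11  →  {r0:0, r1:1, r2:0, r3:1, r4:1}
[9] xori  r2, r4, 3  →  {r0:0, r1:1, r2:2, r3:1, r4:1}
[10] nor  r0, r1, r4  →  {r0:0, r1:1, r2:2, r3:1, r4:1}

1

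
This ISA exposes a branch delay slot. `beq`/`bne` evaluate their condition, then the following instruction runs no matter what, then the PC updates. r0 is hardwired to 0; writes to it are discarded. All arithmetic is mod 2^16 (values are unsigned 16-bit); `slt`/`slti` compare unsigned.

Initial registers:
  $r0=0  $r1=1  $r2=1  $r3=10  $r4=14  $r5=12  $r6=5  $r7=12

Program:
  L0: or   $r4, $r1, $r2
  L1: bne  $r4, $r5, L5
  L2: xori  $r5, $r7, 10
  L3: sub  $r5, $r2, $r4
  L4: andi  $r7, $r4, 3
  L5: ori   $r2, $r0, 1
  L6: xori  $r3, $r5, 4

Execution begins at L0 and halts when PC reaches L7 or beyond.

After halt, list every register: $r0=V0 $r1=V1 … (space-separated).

  step pc=0: or   $r4, $r1, $r2  regs=(0,1,1,10,1,12,5,12)
  step pc=1: bne  $r4, $r5, L5  cond=T  regs=(0,1,1,10,1,12,5,12)
  step pc=2: xori  $r5, $r7, 10  regs=(0,1,1,10,1,6,5,12)
  step pc=5: ori   $r2, $r0, 1  regs=(0,1,1,10,1,6,5,12)
  step pc=6: xori  $r3, $r5, 4  regs=(0,1,1,2,1,6,5,12)

$r0=0 $r1=1 $r2=1 $r3=2 $r4=1 $r5=6 $r6=5 $r7=12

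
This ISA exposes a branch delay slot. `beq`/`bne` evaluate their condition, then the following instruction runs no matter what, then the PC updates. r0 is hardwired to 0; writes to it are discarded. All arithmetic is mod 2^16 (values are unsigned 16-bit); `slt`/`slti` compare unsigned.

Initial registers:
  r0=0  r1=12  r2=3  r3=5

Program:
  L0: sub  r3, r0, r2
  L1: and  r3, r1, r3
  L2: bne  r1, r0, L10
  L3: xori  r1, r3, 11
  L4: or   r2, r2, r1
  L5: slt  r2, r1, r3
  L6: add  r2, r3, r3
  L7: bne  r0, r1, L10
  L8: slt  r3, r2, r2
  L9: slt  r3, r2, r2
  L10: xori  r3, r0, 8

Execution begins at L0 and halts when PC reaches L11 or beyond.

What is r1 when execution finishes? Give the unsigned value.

  step pc=0: sub  r3, r0, r2  regs=(0,12,3,65533)
  step pc=1: and  r3, r1, r3  regs=(0,12,3,12)
  step pc=2: bne  r1, r0, L10  cond=T  regs=(0,12,3,12)
  step pc=3: xori  r1, r3, 11  regs=(0,7,3,12)
  step pc=10: xori  r3, r0, 8  regs=(0,7,3,8)

7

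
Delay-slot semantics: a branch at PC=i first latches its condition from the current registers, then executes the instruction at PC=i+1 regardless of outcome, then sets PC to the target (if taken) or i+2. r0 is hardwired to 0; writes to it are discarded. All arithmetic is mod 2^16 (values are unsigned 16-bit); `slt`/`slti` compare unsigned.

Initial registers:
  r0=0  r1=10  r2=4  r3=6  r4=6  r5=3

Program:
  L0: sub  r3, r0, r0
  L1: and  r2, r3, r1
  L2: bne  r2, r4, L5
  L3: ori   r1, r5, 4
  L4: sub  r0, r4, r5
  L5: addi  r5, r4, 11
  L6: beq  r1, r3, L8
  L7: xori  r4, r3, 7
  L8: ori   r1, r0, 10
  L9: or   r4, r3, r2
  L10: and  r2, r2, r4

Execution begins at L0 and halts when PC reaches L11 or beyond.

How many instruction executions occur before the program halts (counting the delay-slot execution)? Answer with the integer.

10

#0 sub  r3, r0, r0 ; 0/10/4/0/6/3
#1 and  r2, r3, r1 ; 0/10/0/0/6/3
#2 bne  r2, r4, L5 ; 0/10/0/0/6/3 ; →target
#3 ori   r1, r5, 4 ; 0/7/0/0/6/3
#5 addi  r5, r4, 11 ; 0/7/0/0/6/17
#6 beq  r1, r3, L8 ; 0/7/0/0/6/17 ; →fallthru
#7 xori  r4, r3, 7 ; 0/7/0/0/7/17
#8 ori   r1, r0, 10 ; 0/10/0/0/7/17
#9 or   r4, r3, r2 ; 0/10/0/0/0/17
#10 and  r2, r2, r4 ; 0/10/0/0/0/17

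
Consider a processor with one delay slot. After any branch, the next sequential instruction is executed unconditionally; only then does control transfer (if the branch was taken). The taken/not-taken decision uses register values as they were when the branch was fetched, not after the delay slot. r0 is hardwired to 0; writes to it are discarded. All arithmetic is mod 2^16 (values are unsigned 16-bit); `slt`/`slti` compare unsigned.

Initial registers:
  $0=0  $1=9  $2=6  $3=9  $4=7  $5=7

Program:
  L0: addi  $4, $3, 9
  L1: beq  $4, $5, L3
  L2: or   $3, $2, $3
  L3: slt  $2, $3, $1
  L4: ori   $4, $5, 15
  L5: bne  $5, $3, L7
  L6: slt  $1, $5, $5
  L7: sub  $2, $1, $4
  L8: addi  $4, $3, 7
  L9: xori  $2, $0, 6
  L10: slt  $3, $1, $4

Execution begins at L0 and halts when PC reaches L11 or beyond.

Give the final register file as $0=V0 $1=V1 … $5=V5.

$0=0 $1=0 $2=6 $3=1 $4=22 $5=7

[0] addi  $4, $3, 9  →  {$0:0, $1:9, $2:6, $3:9, $4:18, $5:7}
[1] beq  $4, $5, L3  →  {$0:0, $1:9, $2:6, $3:9, $4:18, $5:7}  ⟨branch fallthrough⟩
[2] or   $3, $2, $3  →  {$0:0, $1:9, $2:6, $3:15, $4:18, $5:7}
[3] slt  $2, $3, $1  →  {$0:0, $1:9, $2:0, $3:15, $4:18, $5:7}
[4] ori   $4, $5, 15  →  {$0:0, $1:9, $2:0, $3:15, $4:15, $5:7}
[5] bne  $5, $3, L7  →  {$0:0, $1:9, $2:0, $3:15, $4:15, $5:7}  ⟨branch taken⟩
[6] slt  $1, $5, $5  →  {$0:0, $1:0, $2:0, $3:15, $4:15, $5:7}
[7] sub  $2, $1, $4  →  {$0:0, $1:0, $2:65521, $3:15, $4:15, $5:7}
[8] addi  $4, $3, 7  →  {$0:0, $1:0, $2:65521, $3:15, $4:22, $5:7}
[9] xori  $2, $0, 6  →  {$0:0, $1:0, $2:6, $3:15, $4:22, $5:7}
[10] slt  $3, $1, $4  →  {$0:0, $1:0, $2:6, $3:1, $4:22, $5:7}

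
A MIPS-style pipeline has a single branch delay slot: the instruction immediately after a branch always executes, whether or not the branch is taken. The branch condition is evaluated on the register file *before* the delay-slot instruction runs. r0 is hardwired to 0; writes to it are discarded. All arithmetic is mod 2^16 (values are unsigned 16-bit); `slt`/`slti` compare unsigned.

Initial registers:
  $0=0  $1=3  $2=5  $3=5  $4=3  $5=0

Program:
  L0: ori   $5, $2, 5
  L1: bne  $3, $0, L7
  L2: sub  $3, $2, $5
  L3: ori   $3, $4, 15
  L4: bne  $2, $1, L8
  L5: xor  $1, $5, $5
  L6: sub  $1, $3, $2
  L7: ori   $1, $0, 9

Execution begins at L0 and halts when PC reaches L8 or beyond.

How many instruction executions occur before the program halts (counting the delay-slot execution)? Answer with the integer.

  step pc=0: ori   $5, $2, 5  regs=(0,3,5,5,3,5)
  step pc=1: bne  $3, $0, L7  cond=T  regs=(0,3,5,5,3,5)
  step pc=2: sub  $3, $2, $5  regs=(0,3,5,0,3,5)
  step pc=7: ori   $1, $0, 9  regs=(0,9,5,0,3,5)

4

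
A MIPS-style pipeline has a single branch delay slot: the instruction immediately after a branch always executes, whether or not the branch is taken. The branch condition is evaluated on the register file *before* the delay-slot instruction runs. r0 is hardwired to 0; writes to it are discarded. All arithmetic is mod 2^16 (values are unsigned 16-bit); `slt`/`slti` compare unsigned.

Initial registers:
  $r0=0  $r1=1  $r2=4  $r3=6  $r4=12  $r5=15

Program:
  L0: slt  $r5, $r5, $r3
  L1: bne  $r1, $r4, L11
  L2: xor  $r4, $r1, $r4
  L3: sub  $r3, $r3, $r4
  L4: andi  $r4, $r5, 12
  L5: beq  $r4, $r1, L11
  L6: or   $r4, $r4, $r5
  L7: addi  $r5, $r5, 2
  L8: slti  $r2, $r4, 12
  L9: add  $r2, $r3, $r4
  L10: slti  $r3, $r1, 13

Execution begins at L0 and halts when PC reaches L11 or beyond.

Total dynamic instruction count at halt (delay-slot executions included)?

3

PC=0  slt  $r5, $r5, $r3     | $r0=0 $r1=1 $r2=4 $r3=6 $r4=12 $r5=0
PC=1  bne  $r1, $r4, L11     | $r0=0 $r1=1 $r2=4 $r3=6 $r4=12 $r5=0  [TAKEN]
PC=2  xor  $r4, $r1, $r4     | $r0=0 $r1=1 $r2=4 $r3=6 $r4=13 $r5=0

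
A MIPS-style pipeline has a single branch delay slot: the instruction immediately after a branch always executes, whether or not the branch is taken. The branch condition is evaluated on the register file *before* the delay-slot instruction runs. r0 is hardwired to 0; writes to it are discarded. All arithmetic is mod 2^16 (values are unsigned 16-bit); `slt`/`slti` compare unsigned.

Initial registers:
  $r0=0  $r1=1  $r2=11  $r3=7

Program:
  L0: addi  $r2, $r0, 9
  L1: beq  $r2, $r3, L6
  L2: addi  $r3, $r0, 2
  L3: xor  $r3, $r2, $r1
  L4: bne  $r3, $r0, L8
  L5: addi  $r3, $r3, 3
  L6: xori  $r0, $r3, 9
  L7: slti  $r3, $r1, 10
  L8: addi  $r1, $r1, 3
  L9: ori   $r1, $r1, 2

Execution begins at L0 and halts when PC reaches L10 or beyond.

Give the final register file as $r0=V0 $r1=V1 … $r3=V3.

[0] addi  $r2, $r0, 9  →  {$r0:0, $r1:1, $r2:9, $r3:7}
[1] beq  $r2, $r3, L6  →  {$r0:0, $r1:1, $r2:9, $r3:7}  ⟨branch fallthrough⟩
[2] addi  $r3, $r0, 2  →  {$r0:0, $r1:1, $r2:9, $r3:2}
[3] xor  $r3, $r2, $r1  →  {$r0:0, $r1:1, $r2:9, $r3:8}
[4] bne  $r3, $r0, L8  →  {$r0:0, $r1:1, $r2:9, $r3:8}  ⟨branch taken⟩
[5] addi  $r3, $r3, 3  →  {$r0:0, $r1:1, $r2:9, $r3:11}
[8] addi  $r1, $r1, 3  →  {$r0:0, $r1:4, $r2:9, $r3:11}
[9] ori   $r1, $r1, 2  →  {$r0:0, $r1:6, $r2:9, $r3:11}

$r0=0 $r1=6 $r2=9 $r3=11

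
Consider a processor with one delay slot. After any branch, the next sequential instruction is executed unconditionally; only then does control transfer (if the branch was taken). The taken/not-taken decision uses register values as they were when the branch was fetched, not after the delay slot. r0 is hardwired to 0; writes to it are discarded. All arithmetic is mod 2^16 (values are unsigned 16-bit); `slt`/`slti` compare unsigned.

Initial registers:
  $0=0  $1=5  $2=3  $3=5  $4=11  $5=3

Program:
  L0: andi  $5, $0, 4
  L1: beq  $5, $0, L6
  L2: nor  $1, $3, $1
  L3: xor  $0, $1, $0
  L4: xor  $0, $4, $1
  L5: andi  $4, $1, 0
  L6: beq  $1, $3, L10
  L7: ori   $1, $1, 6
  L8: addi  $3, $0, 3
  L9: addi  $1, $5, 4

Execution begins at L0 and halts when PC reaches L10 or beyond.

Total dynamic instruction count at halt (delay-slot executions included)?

#0 andi  $5, $0, 4 ; 0/5/3/5/11/0
#1 beq  $5, $0, L6 ; 0/5/3/5/11/0 ; →target
#2 nor  $1, $3, $1 ; 0/65530/3/5/11/0
#6 beq  $1, $3, L10 ; 0/65530/3/5/11/0 ; →fallthru
#7 ori   $1, $1, 6 ; 0/65534/3/5/11/0
#8 addi  $3, $0, 3 ; 0/65534/3/3/11/0
#9 addi  $1, $5, 4 ; 0/4/3/3/11/0

7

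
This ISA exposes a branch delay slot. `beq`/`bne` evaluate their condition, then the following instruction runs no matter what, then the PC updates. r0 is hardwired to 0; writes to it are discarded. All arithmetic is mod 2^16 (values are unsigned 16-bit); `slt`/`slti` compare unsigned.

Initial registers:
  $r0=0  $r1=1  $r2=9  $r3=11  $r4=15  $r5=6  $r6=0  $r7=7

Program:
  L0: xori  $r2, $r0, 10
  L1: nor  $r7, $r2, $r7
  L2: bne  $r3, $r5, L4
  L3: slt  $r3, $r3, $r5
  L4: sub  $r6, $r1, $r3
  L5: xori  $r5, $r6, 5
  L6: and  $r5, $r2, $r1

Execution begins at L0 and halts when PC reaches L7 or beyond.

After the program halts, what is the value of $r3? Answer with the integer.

#0 xori  $r2, $r0, 10 ; 0/1/10/11/15/6/0/7
#1 nor  $r7, $r2, $r7 ; 0/1/10/11/15/6/0/65520
#2 bne  $r3, $r5, L4 ; 0/1/10/11/15/6/0/65520 ; →target
#3 slt  $r3, $r3, $r5 ; 0/1/10/0/15/6/0/65520
#4 sub  $r6, $r1, $r3 ; 0/1/10/0/15/6/1/65520
#5 xori  $r5, $r6, 5 ; 0/1/10/0/15/4/1/65520
#6 and  $r5, $r2, $r1 ; 0/1/10/0/15/0/1/65520

0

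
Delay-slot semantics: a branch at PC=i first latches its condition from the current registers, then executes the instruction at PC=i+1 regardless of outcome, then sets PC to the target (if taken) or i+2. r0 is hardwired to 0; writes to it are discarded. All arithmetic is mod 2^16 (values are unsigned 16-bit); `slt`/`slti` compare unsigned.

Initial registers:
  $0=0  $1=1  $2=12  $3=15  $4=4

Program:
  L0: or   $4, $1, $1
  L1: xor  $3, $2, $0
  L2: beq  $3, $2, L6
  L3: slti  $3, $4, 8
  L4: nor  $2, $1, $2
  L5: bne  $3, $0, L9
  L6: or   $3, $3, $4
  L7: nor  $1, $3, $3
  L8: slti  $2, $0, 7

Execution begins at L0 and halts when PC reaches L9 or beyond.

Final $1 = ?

PC=0  or   $4, $1, $1        | $0=0 $1=1 $2=12 $3=15 $4=1
PC=1  xor  $3, $2, $0        | $0=0 $1=1 $2=12 $3=12 $4=1
PC=2  beq  $3, $2, L6        | $0=0 $1=1 $2=12 $3=12 $4=1  [TAKEN]
PC=3  slti  $3, $4, 8        | $0=0 $1=1 $2=12 $3=1 $4=1
PC=6  or   $3, $3, $4        | $0=0 $1=1 $2=12 $3=1 $4=1
PC=7  nor  $1, $3, $3        | $0=0 $1=65534 $2=12 $3=1 $4=1
PC=8  slti  $2, $0, 7        | $0=0 $1=65534 $2=1 $3=1 $4=1

65534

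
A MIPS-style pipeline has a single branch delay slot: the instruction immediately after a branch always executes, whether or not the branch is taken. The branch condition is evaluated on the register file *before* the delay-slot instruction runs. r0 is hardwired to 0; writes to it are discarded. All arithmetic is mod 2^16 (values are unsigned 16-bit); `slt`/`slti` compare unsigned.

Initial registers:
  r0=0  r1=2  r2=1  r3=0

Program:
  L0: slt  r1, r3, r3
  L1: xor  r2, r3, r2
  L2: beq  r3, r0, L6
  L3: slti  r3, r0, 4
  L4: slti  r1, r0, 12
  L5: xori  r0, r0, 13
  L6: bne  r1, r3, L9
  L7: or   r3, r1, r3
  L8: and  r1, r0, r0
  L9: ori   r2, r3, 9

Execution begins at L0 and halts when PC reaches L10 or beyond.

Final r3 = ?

1

  step pc=0: slt  r1, r3, r3  regs=(0,0,1,0)
  step pc=1: xor  r2, r3, r2  regs=(0,0,1,0)
  step pc=2: beq  r3, r0, L6  cond=T  regs=(0,0,1,0)
  step pc=3: slti  r3, r0, 4  regs=(0,0,1,1)
  step pc=6: bne  r1, r3, L9  cond=T  regs=(0,0,1,1)
  step pc=7: or   r3, r1, r3  regs=(0,0,1,1)
  step pc=9: ori   r2, r3, 9  regs=(0,0,9,1)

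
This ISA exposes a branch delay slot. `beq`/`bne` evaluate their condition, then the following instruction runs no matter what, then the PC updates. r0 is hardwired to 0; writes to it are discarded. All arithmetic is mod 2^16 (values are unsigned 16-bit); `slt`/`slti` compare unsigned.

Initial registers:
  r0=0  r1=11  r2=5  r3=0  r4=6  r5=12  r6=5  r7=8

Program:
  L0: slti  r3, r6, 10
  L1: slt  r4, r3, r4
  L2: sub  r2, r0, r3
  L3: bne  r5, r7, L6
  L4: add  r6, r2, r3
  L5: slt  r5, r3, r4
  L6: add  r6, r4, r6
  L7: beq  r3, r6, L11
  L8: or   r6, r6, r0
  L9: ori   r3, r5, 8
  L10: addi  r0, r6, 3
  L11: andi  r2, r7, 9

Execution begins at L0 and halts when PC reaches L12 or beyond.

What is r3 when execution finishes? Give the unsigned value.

#0 slti  r3, r6, 10 ; 0/11/5/1/6/12/5/8
#1 slt  r4, r3, r4 ; 0/11/5/1/1/12/5/8
#2 sub  r2, r0, r3 ; 0/11/65535/1/1/12/5/8
#3 bne  r5, r7, L6 ; 0/11/65535/1/1/12/5/8 ; →target
#4 add  r6, r2, r3 ; 0/11/65535/1/1/12/0/8
#6 add  r6, r4, r6 ; 0/11/65535/1/1/12/1/8
#7 beq  r3, r6, L11 ; 0/11/65535/1/1/12/1/8 ; →target
#8 or   r6, r6, r0 ; 0/11/65535/1/1/12/1/8
#11 andi  r2, r7, 9 ; 0/11/8/1/1/12/1/8

1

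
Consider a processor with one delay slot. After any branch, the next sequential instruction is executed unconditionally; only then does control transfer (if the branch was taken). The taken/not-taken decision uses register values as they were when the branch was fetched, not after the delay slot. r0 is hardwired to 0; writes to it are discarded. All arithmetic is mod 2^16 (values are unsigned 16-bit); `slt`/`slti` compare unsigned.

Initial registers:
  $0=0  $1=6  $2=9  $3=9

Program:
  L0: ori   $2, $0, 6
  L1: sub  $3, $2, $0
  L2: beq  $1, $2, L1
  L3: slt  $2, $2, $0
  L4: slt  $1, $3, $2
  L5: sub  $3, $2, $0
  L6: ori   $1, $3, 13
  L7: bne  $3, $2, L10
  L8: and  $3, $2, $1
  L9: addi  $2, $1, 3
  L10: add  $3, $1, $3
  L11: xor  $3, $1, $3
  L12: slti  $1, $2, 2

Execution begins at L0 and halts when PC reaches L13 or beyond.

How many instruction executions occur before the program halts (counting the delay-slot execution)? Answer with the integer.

16

PC=0  ori   $2, $0, 6        | $0=0 $1=6 $2=6 $3=9
PC=1  sub  $3, $2, $0        | $0=0 $1=6 $2=6 $3=6
PC=2  beq  $1, $2, L1        | $0=0 $1=6 $2=6 $3=6  [TAKEN]
PC=3  slt  $2, $2, $0        | $0=0 $1=6 $2=0 $3=6
PC=1  sub  $3, $2, $0        | $0=0 $1=6 $2=0 $3=0
PC=2  beq  $1, $2, L1        | $0=0 $1=6 $2=0 $3=0  [not taken]
PC=3  slt  $2, $2, $0        | $0=0 $1=6 $2=0 $3=0
PC=4  slt  $1, $3, $2        | $0=0 $1=0 $2=0 $3=0
PC=5  sub  $3, $2, $0        | $0=0 $1=0 $2=0 $3=0
PC=6  ori   $1, $3, 13       | $0=0 $1=13 $2=0 $3=0
PC=7  bne  $3, $2, L10       | $0=0 $1=13 $2=0 $3=0  [not taken]
PC=8  and  $3, $2, $1        | $0=0 $1=13 $2=0 $3=0
PC=9  addi  $2, $1, 3        | $0=0 $1=13 $2=16 $3=0
PC=10 add  $3, $1, $3        | $0=0 $1=13 $2=16 $3=13
PC=11 xor  $3, $1, $3        | $0=0 $1=13 $2=16 $3=0
PC=12 slti  $1, $2, 2        | $0=0 $1=0 $2=16 $3=0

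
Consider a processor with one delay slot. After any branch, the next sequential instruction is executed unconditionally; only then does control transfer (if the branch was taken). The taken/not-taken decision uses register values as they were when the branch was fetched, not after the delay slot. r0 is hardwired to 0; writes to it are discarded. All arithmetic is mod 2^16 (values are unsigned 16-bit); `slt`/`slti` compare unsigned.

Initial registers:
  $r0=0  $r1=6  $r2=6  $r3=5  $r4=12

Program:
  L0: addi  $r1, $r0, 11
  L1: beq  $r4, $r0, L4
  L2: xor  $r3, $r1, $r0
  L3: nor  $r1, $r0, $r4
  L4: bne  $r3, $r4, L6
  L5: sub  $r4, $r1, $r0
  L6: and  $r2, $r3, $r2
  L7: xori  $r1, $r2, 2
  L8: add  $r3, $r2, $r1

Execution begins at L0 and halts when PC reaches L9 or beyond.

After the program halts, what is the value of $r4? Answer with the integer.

65523

[0] addi  $r1, $r0, 11  →  {$r0:0, $r1:11, $r2:6, $r3:5, $r4:12}
[1] beq  $r4, $r0, L4  →  {$r0:0, $r1:11, $r2:6, $r3:5, $r4:12}  ⟨branch fallthrough⟩
[2] xor  $r3, $r1, $r0  →  {$r0:0, $r1:11, $r2:6, $r3:11, $r4:12}
[3] nor  $r1, $r0, $r4  →  {$r0:0, $r1:65523, $r2:6, $r3:11, $r4:12}
[4] bne  $r3, $r4, L6  →  {$r0:0, $r1:65523, $r2:6, $r3:11, $r4:12}  ⟨branch taken⟩
[5] sub  $r4, $r1, $r0  →  {$r0:0, $r1:65523, $r2:6, $r3:11, $r4:65523}
[6] and  $r2, $r3, $r2  →  {$r0:0, $r1:65523, $r2:2, $r3:11, $r4:65523}
[7] xori  $r1, $r2, 2  →  {$r0:0, $r1:0, $r2:2, $r3:11, $r4:65523}
[8] add  $r3, $r2, $r1  →  {$r0:0, $r1:0, $r2:2, $r3:2, $r4:65523}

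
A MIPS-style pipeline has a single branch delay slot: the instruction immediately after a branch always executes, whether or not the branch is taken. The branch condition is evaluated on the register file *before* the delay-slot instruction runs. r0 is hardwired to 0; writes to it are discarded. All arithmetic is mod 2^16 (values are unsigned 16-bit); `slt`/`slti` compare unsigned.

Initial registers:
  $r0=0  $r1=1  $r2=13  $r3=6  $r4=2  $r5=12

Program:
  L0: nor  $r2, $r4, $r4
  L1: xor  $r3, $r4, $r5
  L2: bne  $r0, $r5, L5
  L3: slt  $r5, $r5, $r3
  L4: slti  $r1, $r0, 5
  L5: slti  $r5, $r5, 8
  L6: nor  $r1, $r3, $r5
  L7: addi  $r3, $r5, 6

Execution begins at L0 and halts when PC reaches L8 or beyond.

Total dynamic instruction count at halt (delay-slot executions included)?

7

  step pc=0: nor  $r2, $r4, $r4  regs=(0,1,65533,6,2,12)
  step pc=1: xor  $r3, $r4, $r5  regs=(0,1,65533,14,2,12)
  step pc=2: bne  $r0, $r5, L5  cond=T  regs=(0,1,65533,14,2,12)
  step pc=3: slt  $r5, $r5, $r3  regs=(0,1,65533,14,2,1)
  step pc=5: slti  $r5, $r5, 8  regs=(0,1,65533,14,2,1)
  step pc=6: nor  $r1, $r3, $r5  regs=(0,65520,65533,14,2,1)
  step pc=7: addi  $r3, $r5, 6  regs=(0,65520,65533,7,2,1)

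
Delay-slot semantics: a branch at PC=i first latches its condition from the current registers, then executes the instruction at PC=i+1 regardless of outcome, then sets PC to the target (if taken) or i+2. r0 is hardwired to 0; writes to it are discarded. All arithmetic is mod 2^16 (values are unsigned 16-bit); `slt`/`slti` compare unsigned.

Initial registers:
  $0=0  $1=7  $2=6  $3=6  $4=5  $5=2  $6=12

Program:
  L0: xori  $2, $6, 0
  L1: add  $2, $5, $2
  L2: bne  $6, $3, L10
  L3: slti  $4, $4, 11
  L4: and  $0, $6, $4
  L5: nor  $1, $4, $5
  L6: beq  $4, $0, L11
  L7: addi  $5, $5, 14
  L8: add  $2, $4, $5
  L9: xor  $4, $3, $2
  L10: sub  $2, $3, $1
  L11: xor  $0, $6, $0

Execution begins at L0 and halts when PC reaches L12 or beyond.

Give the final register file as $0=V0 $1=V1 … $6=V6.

$0=0 $1=7 $2=65535 $3=6 $4=1 $5=2 $6=12

[0] xori  $2, $6, 0  →  {$0:0, $1:7, $2:12, $3:6, $4:5, $5:2, $6:12}
[1] add  $2, $5, $2  →  {$0:0, $1:7, $2:14, $3:6, $4:5, $5:2, $6:12}
[2] bne  $6, $3, L10  →  {$0:0, $1:7, $2:14, $3:6, $4:5, $5:2, $6:12}  ⟨branch taken⟩
[3] slti  $4, $4, 11  →  {$0:0, $1:7, $2:14, $3:6, $4:1, $5:2, $6:12}
[10] sub  $2, $3, $1  →  {$0:0, $1:7, $2:65535, $3:6, $4:1, $5:2, $6:12}
[11] xor  $0, $6, $0  →  {$0:0, $1:7, $2:65535, $3:6, $4:1, $5:2, $6:12}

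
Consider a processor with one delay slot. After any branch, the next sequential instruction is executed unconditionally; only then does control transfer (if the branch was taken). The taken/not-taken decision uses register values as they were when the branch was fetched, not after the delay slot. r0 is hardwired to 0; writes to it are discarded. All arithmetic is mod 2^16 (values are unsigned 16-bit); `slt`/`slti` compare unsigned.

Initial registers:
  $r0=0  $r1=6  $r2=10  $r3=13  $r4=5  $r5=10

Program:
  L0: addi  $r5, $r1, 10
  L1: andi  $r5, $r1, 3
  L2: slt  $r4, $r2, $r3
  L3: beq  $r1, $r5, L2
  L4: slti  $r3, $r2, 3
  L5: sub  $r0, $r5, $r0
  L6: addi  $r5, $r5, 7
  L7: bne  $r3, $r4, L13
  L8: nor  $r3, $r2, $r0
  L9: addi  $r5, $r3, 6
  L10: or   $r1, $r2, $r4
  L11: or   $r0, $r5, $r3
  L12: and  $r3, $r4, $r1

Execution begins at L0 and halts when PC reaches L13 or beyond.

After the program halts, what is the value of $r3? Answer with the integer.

65525

[0] addi  $r5, $r1, 10  →  {$r0:0, $r1:6, $r2:10, $r3:13, $r4:5, $r5:16}
[1] andi  $r5, $r1, 3  →  {$r0:0, $r1:6, $r2:10, $r3:13, $r4:5, $r5:2}
[2] slt  $r4, $r2, $r3  →  {$r0:0, $r1:6, $r2:10, $r3:13, $r4:1, $r5:2}
[3] beq  $r1, $r5, L2  →  {$r0:0, $r1:6, $r2:10, $r3:13, $r4:1, $r5:2}  ⟨branch fallthrough⟩
[4] slti  $r3, $r2, 3  →  {$r0:0, $r1:6, $r2:10, $r3:0, $r4:1, $r5:2}
[5] sub  $r0, $r5, $r0  →  {$r0:0, $r1:6, $r2:10, $r3:0, $r4:1, $r5:2}
[6] addi  $r5, $r5, 7  →  {$r0:0, $r1:6, $r2:10, $r3:0, $r4:1, $r5:9}
[7] bne  $r3, $r4, L13  →  {$r0:0, $r1:6, $r2:10, $r3:0, $r4:1, $r5:9}  ⟨branch taken⟩
[8] nor  $r3, $r2, $r0  →  {$r0:0, $r1:6, $r2:10, $r3:65525, $r4:1, $r5:9}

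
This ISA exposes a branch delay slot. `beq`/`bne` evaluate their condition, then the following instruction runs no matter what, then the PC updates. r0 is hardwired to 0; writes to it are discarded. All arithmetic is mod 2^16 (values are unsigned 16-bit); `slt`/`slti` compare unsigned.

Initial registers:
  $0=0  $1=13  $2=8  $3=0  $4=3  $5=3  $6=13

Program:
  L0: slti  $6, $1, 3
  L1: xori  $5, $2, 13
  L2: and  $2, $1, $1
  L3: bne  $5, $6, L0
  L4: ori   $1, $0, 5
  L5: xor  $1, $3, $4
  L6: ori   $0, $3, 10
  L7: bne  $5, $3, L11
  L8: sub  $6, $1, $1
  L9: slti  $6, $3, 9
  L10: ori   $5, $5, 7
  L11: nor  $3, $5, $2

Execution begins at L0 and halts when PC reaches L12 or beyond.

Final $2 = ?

5

PC=0  slti  $6, $1, 3        | $0=0 $1=13 $2=8 $3=0 $4=3 $5=3 $6=0
PC=1  xori  $5, $2, 13       | $0=0 $1=13 $2=8 $3=0 $4=3 $5=5 $6=0
PC=2  and  $2, $1, $1        | $0=0 $1=13 $2=13 $3=0 $4=3 $5=5 $6=0
PC=3  bne  $5, $6, L0        | $0=0 $1=13 $2=13 $3=0 $4=3 $5=5 $6=0  [TAKEN]
PC=4  ori   $1, $0, 5        | $0=0 $1=5 $2=13 $3=0 $4=3 $5=5 $6=0
PC=0  slti  $6, $1, 3        | $0=0 $1=5 $2=13 $3=0 $4=3 $5=5 $6=0
PC=1  xori  $5, $2, 13       | $0=0 $1=5 $2=13 $3=0 $4=3 $5=0 $6=0
PC=2  and  $2, $1, $1        | $0=0 $1=5 $2=5 $3=0 $4=3 $5=0 $6=0
PC=3  bne  $5, $6, L0        | $0=0 $1=5 $2=5 $3=0 $4=3 $5=0 $6=0  [not taken]
PC=4  ori   $1, $0, 5        | $0=0 $1=5 $2=5 $3=0 $4=3 $5=0 $6=0
PC=5  xor  $1, $3, $4        | $0=0 $1=3 $2=5 $3=0 $4=3 $5=0 $6=0
PC=6  ori   $0, $3, 10       | $0=0 $1=3 $2=5 $3=0 $4=3 $5=0 $6=0
PC=7  bne  $5, $3, L11       | $0=0 $1=3 $2=5 $3=0 $4=3 $5=0 $6=0  [not taken]
PC=8  sub  $6, $1, $1        | $0=0 $1=3 $2=5 $3=0 $4=3 $5=0 $6=0
PC=9  slti  $6, $3, 9        | $0=0 $1=3 $2=5 $3=0 $4=3 $5=0 $6=1
PC=10 ori   $5, $5, 7        | $0=0 $1=3 $2=5 $3=0 $4=3 $5=7 $6=1
PC=11 nor  $3, $5, $2        | $0=0 $1=3 $2=5 $3=65528 $4=3 $5=7 $6=1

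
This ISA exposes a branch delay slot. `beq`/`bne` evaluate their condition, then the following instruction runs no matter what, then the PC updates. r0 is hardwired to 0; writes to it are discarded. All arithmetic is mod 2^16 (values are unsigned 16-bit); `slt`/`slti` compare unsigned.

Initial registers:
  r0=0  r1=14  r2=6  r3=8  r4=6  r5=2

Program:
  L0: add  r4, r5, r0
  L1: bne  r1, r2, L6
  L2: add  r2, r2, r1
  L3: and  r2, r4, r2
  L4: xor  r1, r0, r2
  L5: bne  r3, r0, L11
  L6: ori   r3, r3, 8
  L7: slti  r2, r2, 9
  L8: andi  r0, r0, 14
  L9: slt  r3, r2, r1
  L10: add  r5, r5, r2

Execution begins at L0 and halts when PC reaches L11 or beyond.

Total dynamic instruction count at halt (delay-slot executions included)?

8

PC=0  add  r4, r5, r0        | r0=0 r1=14 r2=6 r3=8 r4=2 r5=2
PC=1  bne  r1, r2, L6        | r0=0 r1=14 r2=6 r3=8 r4=2 r5=2  [TAKEN]
PC=2  add  r2, r2, r1        | r0=0 r1=14 r2=20 r3=8 r4=2 r5=2
PC=6  ori   r3, r3, 8        | r0=0 r1=14 r2=20 r3=8 r4=2 r5=2
PC=7  slti  r2, r2, 9        | r0=0 r1=14 r2=0 r3=8 r4=2 r5=2
PC=8  andi  r0, r0, 14       | r0=0 r1=14 r2=0 r3=8 r4=2 r5=2
PC=9  slt  r3, r2, r1        | r0=0 r1=14 r2=0 r3=1 r4=2 r5=2
PC=10 add  r5, r5, r2        | r0=0 r1=14 r2=0 r3=1 r4=2 r5=2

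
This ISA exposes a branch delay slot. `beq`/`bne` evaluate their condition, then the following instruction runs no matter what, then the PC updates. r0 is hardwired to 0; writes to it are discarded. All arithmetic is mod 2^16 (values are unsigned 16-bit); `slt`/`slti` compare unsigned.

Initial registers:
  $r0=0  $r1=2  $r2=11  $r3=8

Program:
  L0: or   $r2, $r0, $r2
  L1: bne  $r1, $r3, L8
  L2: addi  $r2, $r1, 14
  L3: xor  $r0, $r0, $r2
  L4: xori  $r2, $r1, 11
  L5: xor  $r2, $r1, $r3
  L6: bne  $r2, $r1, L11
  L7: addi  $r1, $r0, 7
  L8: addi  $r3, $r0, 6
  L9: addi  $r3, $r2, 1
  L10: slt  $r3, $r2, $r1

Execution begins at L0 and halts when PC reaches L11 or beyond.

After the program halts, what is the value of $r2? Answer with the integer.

16

[0] or   $r2, $r0, $r2  →  {$r0:0, $r1:2, $r2:11, $r3:8}
[1] bne  $r1, $r3, L8  →  {$r0:0, $r1:2, $r2:11, $r3:8}  ⟨branch taken⟩
[2] addi  $r2, $r1, 14  →  {$r0:0, $r1:2, $r2:16, $r3:8}
[8] addi  $r3, $r0, 6  →  {$r0:0, $r1:2, $r2:16, $r3:6}
[9] addi  $r3, $r2, 1  →  {$r0:0, $r1:2, $r2:16, $r3:17}
[10] slt  $r3, $r2, $r1  →  {$r0:0, $r1:2, $r2:16, $r3:0}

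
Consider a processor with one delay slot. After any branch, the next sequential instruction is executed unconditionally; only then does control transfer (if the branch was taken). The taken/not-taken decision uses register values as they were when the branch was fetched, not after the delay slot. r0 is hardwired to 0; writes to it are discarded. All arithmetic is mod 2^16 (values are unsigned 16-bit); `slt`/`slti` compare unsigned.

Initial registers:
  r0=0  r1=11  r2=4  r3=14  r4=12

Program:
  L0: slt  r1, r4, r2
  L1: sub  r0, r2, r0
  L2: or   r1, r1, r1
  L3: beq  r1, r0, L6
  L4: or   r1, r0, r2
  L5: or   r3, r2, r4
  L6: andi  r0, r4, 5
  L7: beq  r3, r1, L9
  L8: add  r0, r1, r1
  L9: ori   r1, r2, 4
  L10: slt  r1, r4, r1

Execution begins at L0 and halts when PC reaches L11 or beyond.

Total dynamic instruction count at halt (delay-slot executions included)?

  step pc=0: slt  r1, r4, r2  regs=(0,0,4,14,12)
  step pc=1: sub  r0, r2, r0  regs=(0,0,4,14,12)
  step pc=2: or   r1, r1, r1  regs=(0,0,4,14,12)
  step pc=3: beq  r1, r0, L6  cond=T  regs=(0,0,4,14,12)
  step pc=4: or   r1, r0, r2  regs=(0,4,4,14,12)
  step pc=6: andi  r0, r4, 5  regs=(0,4,4,14,12)
  step pc=7: beq  r3, r1, L9  cond=F  regs=(0,4,4,14,12)
  step pc=8: add  r0, r1, r1  regs=(0,4,4,14,12)
  step pc=9: ori   r1, r2, 4  regs=(0,4,4,14,12)
  step pc=10: slt  r1, r4, r1  regs=(0,0,4,14,12)

10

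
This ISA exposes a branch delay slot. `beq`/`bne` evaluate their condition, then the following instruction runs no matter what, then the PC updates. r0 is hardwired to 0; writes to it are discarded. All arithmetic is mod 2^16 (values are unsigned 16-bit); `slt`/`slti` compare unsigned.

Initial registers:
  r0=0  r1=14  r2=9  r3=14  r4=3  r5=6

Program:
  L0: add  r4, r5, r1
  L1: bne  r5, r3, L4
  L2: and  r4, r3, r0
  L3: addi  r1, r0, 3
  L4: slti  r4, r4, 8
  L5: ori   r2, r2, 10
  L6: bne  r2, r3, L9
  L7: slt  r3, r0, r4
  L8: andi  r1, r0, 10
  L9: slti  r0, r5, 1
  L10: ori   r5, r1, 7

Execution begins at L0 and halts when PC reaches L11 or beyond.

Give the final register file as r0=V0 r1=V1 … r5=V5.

r0=0 r1=14 r2=11 r3=1 r4=1 r5=15

PC=0  add  r4, r5, r1        | r0=0 r1=14 r2=9 r3=14 r4=20 r5=6
PC=1  bne  r5, r3, L4        | r0=0 r1=14 r2=9 r3=14 r4=20 r5=6  [TAKEN]
PC=2  and  r4, r3, r0        | r0=0 r1=14 r2=9 r3=14 r4=0 r5=6
PC=4  slti  r4, r4, 8        | r0=0 r1=14 r2=9 r3=14 r4=1 r5=6
PC=5  ori   r2, r2, 10       | r0=0 r1=14 r2=11 r3=14 r4=1 r5=6
PC=6  bne  r2, r3, L9        | r0=0 r1=14 r2=11 r3=14 r4=1 r5=6  [TAKEN]
PC=7  slt  r3, r0, r4        | r0=0 r1=14 r2=11 r3=1 r4=1 r5=6
PC=9  slti  r0, r5, 1        | r0=0 r1=14 r2=11 r3=1 r4=1 r5=6
PC=10 ori   r5, r1, 7        | r0=0 r1=14 r2=11 r3=1 r4=1 r5=15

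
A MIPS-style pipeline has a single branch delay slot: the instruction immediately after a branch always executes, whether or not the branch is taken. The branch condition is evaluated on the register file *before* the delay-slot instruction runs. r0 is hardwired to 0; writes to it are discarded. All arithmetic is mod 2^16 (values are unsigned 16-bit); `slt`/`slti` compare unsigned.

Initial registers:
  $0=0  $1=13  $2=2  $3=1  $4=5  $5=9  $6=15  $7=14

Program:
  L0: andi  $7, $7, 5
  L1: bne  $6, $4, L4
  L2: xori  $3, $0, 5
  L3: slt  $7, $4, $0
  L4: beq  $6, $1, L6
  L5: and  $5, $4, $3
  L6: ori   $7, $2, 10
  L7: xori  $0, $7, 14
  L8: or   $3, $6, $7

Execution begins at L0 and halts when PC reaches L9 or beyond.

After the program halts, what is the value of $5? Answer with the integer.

5

#0 andi  $7, $7, 5 ; 0/13/2/1/5/9/15/4
#1 bne  $6, $4, L4 ; 0/13/2/1/5/9/15/4 ; →target
#2 xori  $3, $0, 5 ; 0/13/2/5/5/9/15/4
#4 beq  $6, $1, L6 ; 0/13/2/5/5/9/15/4 ; →fallthru
#5 and  $5, $4, $3 ; 0/13/2/5/5/5/15/4
#6 ori   $7, $2, 10 ; 0/13/2/5/5/5/15/10
#7 xori  $0, $7, 14 ; 0/13/2/5/5/5/15/10
#8 or   $3, $6, $7 ; 0/13/2/15/5/5/15/10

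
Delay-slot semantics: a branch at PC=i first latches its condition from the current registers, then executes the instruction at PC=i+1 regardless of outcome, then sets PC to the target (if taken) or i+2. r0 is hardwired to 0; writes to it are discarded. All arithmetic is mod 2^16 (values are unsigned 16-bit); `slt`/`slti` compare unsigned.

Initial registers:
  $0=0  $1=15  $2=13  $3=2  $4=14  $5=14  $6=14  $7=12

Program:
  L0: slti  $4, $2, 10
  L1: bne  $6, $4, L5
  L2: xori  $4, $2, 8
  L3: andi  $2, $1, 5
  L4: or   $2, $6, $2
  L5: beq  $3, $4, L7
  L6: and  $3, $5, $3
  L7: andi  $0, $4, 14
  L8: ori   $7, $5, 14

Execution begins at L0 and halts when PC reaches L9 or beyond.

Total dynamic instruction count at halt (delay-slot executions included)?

7

[0] slti  $4, $2, 10  →  {$0:0, $1:15, $2:13, $3:2, $4:0, $5:14, $6:14, $7:12}
[1] bne  $6, $4, L5  →  {$0:0, $1:15, $2:13, $3:2, $4:0, $5:14, $6:14, $7:12}  ⟨branch taken⟩
[2] xori  $4, $2, 8  →  {$0:0, $1:15, $2:13, $3:2, $4:5, $5:14, $6:14, $7:12}
[5] beq  $3, $4, L7  →  {$0:0, $1:15, $2:13, $3:2, $4:5, $5:14, $6:14, $7:12}  ⟨branch fallthrough⟩
[6] and  $3, $5, $3  →  {$0:0, $1:15, $2:13, $3:2, $4:5, $5:14, $6:14, $7:12}
[7] andi  $0, $4, 14  →  {$0:0, $1:15, $2:13, $3:2, $4:5, $5:14, $6:14, $7:12}
[8] ori   $7, $5, 14  →  {$0:0, $1:15, $2:13, $3:2, $4:5, $5:14, $6:14, $7:14}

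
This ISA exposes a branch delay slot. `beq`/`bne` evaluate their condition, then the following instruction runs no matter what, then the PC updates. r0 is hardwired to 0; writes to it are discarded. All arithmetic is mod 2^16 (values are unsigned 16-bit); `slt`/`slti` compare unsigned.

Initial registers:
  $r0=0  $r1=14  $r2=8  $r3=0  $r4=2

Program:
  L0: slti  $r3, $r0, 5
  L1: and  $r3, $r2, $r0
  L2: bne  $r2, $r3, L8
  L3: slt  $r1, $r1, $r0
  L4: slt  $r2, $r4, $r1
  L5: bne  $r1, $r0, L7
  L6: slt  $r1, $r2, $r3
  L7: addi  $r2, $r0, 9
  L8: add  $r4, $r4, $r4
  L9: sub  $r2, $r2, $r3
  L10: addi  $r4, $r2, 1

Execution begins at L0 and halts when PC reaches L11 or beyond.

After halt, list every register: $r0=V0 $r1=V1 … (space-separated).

$r0=0 $r1=0 $r2=8 $r3=0 $r4=9

#0 slti  $r3, $r0, 5 ; 0/14/8/1/2
#1 and  $r3, $r2, $r0 ; 0/14/8/0/2
#2 bne  $r2, $r3, L8 ; 0/14/8/0/2 ; →target
#3 slt  $r1, $r1, $r0 ; 0/0/8/0/2
#8 add  $r4, $r4, $r4 ; 0/0/8/0/4
#9 sub  $r2, $r2, $r3 ; 0/0/8/0/4
#10 addi  $r4, $r2, 1 ; 0/0/8/0/9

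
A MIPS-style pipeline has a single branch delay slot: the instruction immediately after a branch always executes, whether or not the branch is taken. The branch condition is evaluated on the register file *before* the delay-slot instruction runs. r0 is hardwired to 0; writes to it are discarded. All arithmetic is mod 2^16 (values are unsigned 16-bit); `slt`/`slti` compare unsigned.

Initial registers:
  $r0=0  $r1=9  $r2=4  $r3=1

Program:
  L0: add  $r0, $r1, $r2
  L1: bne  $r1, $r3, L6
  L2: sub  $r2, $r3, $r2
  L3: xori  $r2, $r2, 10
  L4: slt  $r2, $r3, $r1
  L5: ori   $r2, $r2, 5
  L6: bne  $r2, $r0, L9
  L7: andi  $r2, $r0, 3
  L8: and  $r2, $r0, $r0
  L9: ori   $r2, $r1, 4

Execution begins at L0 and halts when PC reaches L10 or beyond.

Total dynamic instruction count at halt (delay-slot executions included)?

6

PC=0  add  $r0, $r1, $r2     | $r0=0 $r1=9 $r2=4 $r3=1
PC=1  bne  $r1, $r3, L6      | $r0=0 $r1=9 $r2=4 $r3=1  [TAKEN]
PC=2  sub  $r2, $r3, $r2     | $r0=0 $r1=9 $r2=65533 $r3=1
PC=6  bne  $r2, $r0, L9      | $r0=0 $r1=9 $r2=65533 $r3=1  [TAKEN]
PC=7  andi  $r2, $r0, 3      | $r0=0 $r1=9 $r2=0 $r3=1
PC=9  ori   $r2, $r1, 4      | $r0=0 $r1=9 $r2=13 $r3=1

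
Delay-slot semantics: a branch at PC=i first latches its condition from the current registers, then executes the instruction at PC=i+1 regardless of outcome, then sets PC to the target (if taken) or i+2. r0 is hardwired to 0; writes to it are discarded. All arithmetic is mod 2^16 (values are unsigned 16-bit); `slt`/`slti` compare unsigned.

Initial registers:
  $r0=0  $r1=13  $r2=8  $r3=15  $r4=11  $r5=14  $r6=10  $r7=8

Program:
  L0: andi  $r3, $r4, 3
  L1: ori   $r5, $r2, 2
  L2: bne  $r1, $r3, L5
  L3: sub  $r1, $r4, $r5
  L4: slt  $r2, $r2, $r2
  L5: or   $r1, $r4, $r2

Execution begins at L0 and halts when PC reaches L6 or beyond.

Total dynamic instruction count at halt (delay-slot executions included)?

5

  step pc=0: andi  $r3, $r4, 3  regs=(0,13,8,3,11,14,10,8)
  step pc=1: ori   $r5, $r2, 2  regs=(0,13,8,3,11,10,10,8)
  step pc=2: bne  $r1, $r3, L5  cond=T  regs=(0,13,8,3,11,10,10,8)
  step pc=3: sub  $r1, $r4, $r5  regs=(0,1,8,3,11,10,10,8)
  step pc=5: or   $r1, $r4, $r2  regs=(0,11,8,3,11,10,10,8)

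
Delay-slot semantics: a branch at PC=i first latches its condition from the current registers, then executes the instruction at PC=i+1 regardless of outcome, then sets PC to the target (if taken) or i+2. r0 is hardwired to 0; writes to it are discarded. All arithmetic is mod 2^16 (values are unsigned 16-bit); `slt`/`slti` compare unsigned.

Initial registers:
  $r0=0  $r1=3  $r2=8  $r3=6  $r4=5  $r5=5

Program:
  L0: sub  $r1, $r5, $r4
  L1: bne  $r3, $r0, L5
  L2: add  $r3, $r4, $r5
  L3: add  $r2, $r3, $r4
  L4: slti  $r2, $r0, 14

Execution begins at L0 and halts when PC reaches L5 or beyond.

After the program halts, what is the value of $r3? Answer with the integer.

[0] sub  $r1, $r5, $r4  →  {$r0:0, $r1:0, $r2:8, $r3:6, $r4:5, $r5:5}
[1] bne  $r3, $r0, L5  →  {$r0:0, $r1:0, $r2:8, $r3:6, $r4:5, $r5:5}  ⟨branch taken⟩
[2] add  $r3, $r4, $r5  →  {$r0:0, $r1:0, $r2:8, $r3:10, $r4:5, $r5:5}

10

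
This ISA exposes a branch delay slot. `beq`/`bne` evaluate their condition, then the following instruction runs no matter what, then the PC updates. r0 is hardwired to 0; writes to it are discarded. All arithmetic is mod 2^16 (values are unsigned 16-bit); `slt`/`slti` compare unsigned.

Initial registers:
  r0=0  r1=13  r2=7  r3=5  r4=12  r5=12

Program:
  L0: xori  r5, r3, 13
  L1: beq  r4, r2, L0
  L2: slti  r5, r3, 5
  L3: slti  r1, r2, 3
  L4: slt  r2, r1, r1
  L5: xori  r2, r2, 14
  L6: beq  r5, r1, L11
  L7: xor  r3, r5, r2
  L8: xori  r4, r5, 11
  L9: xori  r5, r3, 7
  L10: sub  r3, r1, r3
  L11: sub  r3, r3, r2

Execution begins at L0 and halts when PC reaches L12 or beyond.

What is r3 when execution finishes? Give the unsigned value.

#0 xori  r5, r3, 13 ; 0/13/7/5/12/8
#1 beq  r4, r2, L0 ; 0/13/7/5/12/8 ; →fallthru
#2 slti  r5, r3, 5 ; 0/13/7/5/12/0
#3 slti  r1, r2, 3 ; 0/0/7/5/12/0
#4 slt  r2, r1, r1 ; 0/0/0/5/12/0
#5 xori  r2, r2, 14 ; 0/0/14/5/12/0
#6 beq  r5, r1, L11 ; 0/0/14/5/12/0 ; →target
#7 xor  r3, r5, r2 ; 0/0/14/14/12/0
#11 sub  r3, r3, r2 ; 0/0/14/0/12/0

0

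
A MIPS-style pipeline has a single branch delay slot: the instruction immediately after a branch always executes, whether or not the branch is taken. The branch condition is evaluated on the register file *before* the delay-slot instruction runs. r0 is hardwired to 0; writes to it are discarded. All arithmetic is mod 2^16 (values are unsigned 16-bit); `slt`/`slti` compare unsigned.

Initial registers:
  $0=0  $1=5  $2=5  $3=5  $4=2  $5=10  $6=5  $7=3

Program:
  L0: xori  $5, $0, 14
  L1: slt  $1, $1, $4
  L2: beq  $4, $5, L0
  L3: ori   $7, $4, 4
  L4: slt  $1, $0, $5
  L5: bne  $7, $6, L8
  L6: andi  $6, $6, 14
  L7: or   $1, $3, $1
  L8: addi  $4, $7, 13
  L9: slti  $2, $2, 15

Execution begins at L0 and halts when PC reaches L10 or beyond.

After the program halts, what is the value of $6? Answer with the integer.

4

[0] xori  $5, $0, 14  →  {$0:0, $1:5, $2:5, $3:5, $4:2, $5:14, $6:5, $7:3}
[1] slt  $1, $1, $4  →  {$0:0, $1:0, $2:5, $3:5, $4:2, $5:14, $6:5, $7:3}
[2] beq  $4, $5, L0  →  {$0:0, $1:0, $2:5, $3:5, $4:2, $5:14, $6:5, $7:3}  ⟨branch fallthrough⟩
[3] ori   $7, $4, 4  →  {$0:0, $1:0, $2:5, $3:5, $4:2, $5:14, $6:5, $7:6}
[4] slt  $1, $0, $5  →  {$0:0, $1:1, $2:5, $3:5, $4:2, $5:14, $6:5, $7:6}
[5] bne  $7, $6, L8  →  {$0:0, $1:1, $2:5, $3:5, $4:2, $5:14, $6:5, $7:6}  ⟨branch taken⟩
[6] andi  $6, $6, 14  →  {$0:0, $1:1, $2:5, $3:5, $4:2, $5:14, $6:4, $7:6}
[8] addi  $4, $7, 13  →  {$0:0, $1:1, $2:5, $3:5, $4:19, $5:14, $6:4, $7:6}
[9] slti  $2, $2, 15  →  {$0:0, $1:1, $2:1, $3:5, $4:19, $5:14, $6:4, $7:6}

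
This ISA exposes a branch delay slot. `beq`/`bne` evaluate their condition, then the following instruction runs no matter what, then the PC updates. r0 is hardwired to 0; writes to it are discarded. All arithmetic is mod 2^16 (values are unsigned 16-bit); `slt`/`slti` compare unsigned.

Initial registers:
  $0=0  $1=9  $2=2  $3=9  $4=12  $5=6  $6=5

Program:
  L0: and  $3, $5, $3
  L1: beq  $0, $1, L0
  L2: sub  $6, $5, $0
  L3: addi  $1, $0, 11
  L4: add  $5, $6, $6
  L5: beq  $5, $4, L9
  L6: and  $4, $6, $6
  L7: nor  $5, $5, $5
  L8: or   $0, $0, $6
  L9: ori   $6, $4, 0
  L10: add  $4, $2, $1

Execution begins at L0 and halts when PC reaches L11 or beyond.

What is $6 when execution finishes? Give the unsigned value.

6

PC=0  and  $3, $5, $3        | $0=0 $1=9 $2=2 $3=0 $4=12 $5=6 $6=5
PC=1  beq  $0, $1, L0        | $0=0 $1=9 $2=2 $3=0 $4=12 $5=6 $6=5  [not taken]
PC=2  sub  $6, $5, $0        | $0=0 $1=9 $2=2 $3=0 $4=12 $5=6 $6=6
PC=3  addi  $1, $0, 11       | $0=0 $1=11 $2=2 $3=0 $4=12 $5=6 $6=6
PC=4  add  $5, $6, $6        | $0=0 $1=11 $2=2 $3=0 $4=12 $5=12 $6=6
PC=5  beq  $5, $4, L9        | $0=0 $1=11 $2=2 $3=0 $4=12 $5=12 $6=6  [TAKEN]
PC=6  and  $4, $6, $6        | $0=0 $1=11 $2=2 $3=0 $4=6 $5=12 $6=6
PC=9  ori   $6, $4, 0        | $0=0 $1=11 $2=2 $3=0 $4=6 $5=12 $6=6
PC=10 add  $4, $2, $1        | $0=0 $1=11 $2=2 $3=0 $4=13 $5=12 $6=6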